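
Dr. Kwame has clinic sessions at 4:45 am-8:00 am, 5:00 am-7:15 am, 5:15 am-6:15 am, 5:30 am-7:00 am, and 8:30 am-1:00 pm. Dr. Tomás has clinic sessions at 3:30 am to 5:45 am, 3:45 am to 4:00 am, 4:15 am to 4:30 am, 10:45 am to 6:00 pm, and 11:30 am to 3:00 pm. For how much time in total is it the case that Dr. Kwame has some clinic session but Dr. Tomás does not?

4 h 30 min

Merge the first list: 4:45 am-8:00 am, 8:30 am-1:00 pm.
Merge the second list: 3:30 am-5:45 am, 10:45 am-6:00 pm.
A \ B = 5:45 am-8:00 am, 8:30 am-10:45 am.
Total: 2 h 15 min + 2 h 15 min = 4 h 30 min.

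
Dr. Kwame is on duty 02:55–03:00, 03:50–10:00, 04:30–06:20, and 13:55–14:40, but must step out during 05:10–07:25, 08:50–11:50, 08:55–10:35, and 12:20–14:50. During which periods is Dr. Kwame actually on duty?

Merge the first list: 02:55-03:00, 03:50-10:00, 13:55-14:40.
Merge the second list: 05:10-07:25, 08:50-11:50, 12:20-14:50.
02:55-03:00: nothing removed.
03:50-10:00 \ B = 03:50-05:10, 07:25-08:50.
13:55-14:40: entirely removed.

02:55-03:00, 03:50-05:10, 07:25-08:50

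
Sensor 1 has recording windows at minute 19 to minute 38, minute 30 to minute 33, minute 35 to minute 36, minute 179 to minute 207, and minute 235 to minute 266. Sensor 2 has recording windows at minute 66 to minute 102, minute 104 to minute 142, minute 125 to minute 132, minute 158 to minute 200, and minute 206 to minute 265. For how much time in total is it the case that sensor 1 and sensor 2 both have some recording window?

Merge the first list: minute 19 to minute 38, minute 179 to minute 207, minute 235 to minute 266.
Merge the second list: minute 66 to minute 102, minute 104 to minute 142, minute 158 to minute 200, minute 206 to minute 265.
A ∩ B = minute 179 to minute 200, minute 206 to minute 207, minute 235 to minute 265.
Total: 21 minutes + 1 minute + 30 minutes = 52 minutes.

52 minutes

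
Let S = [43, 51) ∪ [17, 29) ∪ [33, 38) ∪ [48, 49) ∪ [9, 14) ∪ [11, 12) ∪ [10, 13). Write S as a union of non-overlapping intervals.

[9, 14) ∪ [17, 29) ∪ [33, 38) ∪ [43, 51)

Sort by start: [9, 14), [10, 13), [11, 12), [17, 29), [33, 38), [43, 51), [48, 49).
[10, 13) overlaps/touches [9, 14) → extend to [9, 14).
[11, 12) overlaps/touches [9, 14) → extend to [9, 14).
[17, 29) is disjoint → start new block.
[33, 38) is disjoint → start new block.
[43, 51) is disjoint → start new block.
[48, 49) overlaps/touches [43, 51) → extend to [43, 51).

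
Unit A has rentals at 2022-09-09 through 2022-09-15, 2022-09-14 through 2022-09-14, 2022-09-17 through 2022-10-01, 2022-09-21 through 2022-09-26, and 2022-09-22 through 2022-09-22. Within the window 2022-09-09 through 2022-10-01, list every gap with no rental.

2022-09-16 through 2022-09-16

After merging, the occupied span is 2022-09-09 through 2022-09-15, 2022-09-17 through 2022-10-01.
Complement within 2022-09-09 through 2022-10-01: 2022-09-16 through 2022-09-16.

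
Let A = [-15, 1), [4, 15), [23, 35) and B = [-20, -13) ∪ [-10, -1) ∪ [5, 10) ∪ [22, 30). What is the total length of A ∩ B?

23

A ∩ B = [-15, -13), [-10, -1), [5, 10), [23, 30).
Total: 2 + 9 + 5 + 7 = 23.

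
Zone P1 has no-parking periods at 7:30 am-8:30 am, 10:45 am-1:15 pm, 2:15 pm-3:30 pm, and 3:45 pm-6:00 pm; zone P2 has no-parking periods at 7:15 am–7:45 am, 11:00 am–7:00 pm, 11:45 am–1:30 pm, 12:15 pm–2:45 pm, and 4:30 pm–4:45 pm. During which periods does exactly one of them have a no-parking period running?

7:15 am-7:30 am, 7:45 am-8:30 am, 10:45 am-11:00 am, 1:15 pm-2:15 pm, 3:30 pm-3:45 pm, 6:00 pm-7:00 pm

Second set merges to 7:15 am-7:45 am, 11:00 am-7:00 pm.
Only in the first: 7:45 am-8:30 am, 10:45 am-11:00 am.
Only in the second: 7:15 am-7:30 am, 1:15 pm-2:15 pm, 3:30 pm-3:45 pm, 6:00 pm-7:00 pm.
Together these are the periods covered by exactly one.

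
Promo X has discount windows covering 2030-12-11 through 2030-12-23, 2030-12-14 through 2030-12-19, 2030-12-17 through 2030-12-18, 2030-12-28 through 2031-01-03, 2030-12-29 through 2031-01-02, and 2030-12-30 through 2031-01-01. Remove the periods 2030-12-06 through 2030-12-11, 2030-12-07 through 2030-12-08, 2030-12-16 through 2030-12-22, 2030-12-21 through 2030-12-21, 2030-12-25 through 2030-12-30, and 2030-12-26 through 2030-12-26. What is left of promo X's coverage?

2030-12-12 through 2030-12-15, 2030-12-23 through 2030-12-23, 2030-12-31 through 2031-01-03

Merge the first list: 2030-12-11 through 2030-12-23, 2030-12-28 through 2031-01-03.
Merge the second list: 2030-12-06 through 2030-12-11, 2030-12-16 through 2030-12-22, 2030-12-25 through 2030-12-30.
2030-12-11 through 2030-12-23 with B removed leaves 2030-12-12 through 2030-12-15, 2030-12-23 through 2030-12-23.
2030-12-28 through 2031-01-03 with B removed leaves 2030-12-31 through 2031-01-03.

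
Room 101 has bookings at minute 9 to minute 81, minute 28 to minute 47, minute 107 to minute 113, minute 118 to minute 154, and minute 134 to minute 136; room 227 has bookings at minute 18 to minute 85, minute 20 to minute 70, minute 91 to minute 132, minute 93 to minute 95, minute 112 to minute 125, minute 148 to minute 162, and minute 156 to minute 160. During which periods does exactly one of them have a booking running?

minute 9 to minute 18, minute 81 to minute 85, minute 91 to minute 107, minute 113 to minute 118, minute 132 to minute 148, minute 154 to minute 162

A, merged: minute 9 to minute 81, minute 107 to minute 113, minute 118 to minute 154.
B, merged: minute 18 to minute 85, minute 91 to minute 132, minute 148 to minute 162.
A but not B: minute 9 to minute 18, minute 132 to minute 148.
B but not A: minute 81 to minute 85, minute 91 to minute 107, minute 113 to minute 118, minute 154 to minute 162.
Combining gives A △ B.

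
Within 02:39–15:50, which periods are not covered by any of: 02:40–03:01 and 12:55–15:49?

The merged coverage is 02:40–03:01, 12:55–15:49.
Complement within 02:39–15:50: 02:39–02:40, 03:01–12:55, 15:49–15:50.

02:39–02:40, 03:01–12:55, 15:49–15:50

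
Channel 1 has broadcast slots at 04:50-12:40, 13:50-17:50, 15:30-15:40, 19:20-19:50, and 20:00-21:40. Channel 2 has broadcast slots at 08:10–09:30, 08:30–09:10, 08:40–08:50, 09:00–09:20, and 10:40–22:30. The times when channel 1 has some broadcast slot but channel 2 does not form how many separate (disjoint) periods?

2

A, merged: 04:50–12:40, 13:50–17:50, 19:20–19:50, 20:00–21:40.
B, merged: 08:10–09:30, 10:40–22:30.
A \ B = 04:50–08:10, 09:30–10:40.
That is 2 disjoint pieces.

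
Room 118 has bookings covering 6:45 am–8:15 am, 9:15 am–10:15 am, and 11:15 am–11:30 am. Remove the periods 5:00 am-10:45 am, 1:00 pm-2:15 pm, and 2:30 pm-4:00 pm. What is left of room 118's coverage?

6:45 am-8:15 am: fully covered by B → removed.
9:15 am-10:15 am: fully covered by B → removed.
11:15 am-11:30 am: no B overlap → unchanged.

11:15 am-11:30 am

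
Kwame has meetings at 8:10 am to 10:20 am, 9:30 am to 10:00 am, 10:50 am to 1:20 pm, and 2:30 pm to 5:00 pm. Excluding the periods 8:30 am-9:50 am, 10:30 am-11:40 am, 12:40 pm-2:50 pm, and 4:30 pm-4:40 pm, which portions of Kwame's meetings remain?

8:10 am–8:30 am, 9:50 am–10:20 am, 11:40 am–12:40 pm, 2:50 pm–4:30 pm, 4:40 pm–5:00 pm

A, merged: 8:10 am–10:20 am, 10:50 am–1:20 pm, 2:30 pm–5:00 pm.
8:10 am–10:20 am \ B = 8:10 am–8:30 am, 9:50 am–10:20 am.
10:50 am–1:20 pm \ B = 11:40 am–12:40 pm.
2:30 pm–5:00 pm \ B = 2:50 pm–4:30 pm, 4:40 pm–5:00 pm.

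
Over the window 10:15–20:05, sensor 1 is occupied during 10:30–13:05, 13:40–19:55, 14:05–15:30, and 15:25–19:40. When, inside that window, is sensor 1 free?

The merged coverage is 10:30–13:05, 13:40–19:55.
Complement within 10:15–20:05: 10:15–10:30, 13:05–13:40, 19:55–20:05.

10:15–10:30, 13:05–13:40, 19:55–20:05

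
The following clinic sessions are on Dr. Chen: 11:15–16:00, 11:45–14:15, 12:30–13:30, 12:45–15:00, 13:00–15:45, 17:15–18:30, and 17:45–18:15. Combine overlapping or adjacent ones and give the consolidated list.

11:45–14:15 overlaps/touches 11:15–16:00 → extend to 11:15–16:00.
12:30–13:30 overlaps/touches 11:15–16:00 → extend to 11:15–16:00.
12:45–15:00 overlaps/touches 11:15–16:00 → extend to 11:15–16:00.
13:00–15:45 overlaps/touches 11:15–16:00 → extend to 11:15–16:00.
17:15–18:30 is disjoint → start new block.
17:45–18:15 overlaps/touches 17:15–18:30 → extend to 17:15–18:30.

11:15–16:00, 17:15–18:30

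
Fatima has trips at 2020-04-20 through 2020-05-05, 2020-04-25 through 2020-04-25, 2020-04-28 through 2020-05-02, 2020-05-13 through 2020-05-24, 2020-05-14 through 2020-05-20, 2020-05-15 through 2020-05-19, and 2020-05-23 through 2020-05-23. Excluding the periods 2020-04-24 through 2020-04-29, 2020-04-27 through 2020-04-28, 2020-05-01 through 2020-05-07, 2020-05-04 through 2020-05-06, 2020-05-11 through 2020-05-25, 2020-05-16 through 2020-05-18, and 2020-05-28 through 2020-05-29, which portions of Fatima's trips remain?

First set merges to 2020-04-20 through 2020-05-05, 2020-05-13 through 2020-05-24.
Second set merges to 2020-04-24 through 2020-04-29, 2020-05-01 through 2020-05-07, 2020-05-11 through 2020-05-25, 2020-05-28 through 2020-05-29.
2020-04-20 through 2020-05-05 with B removed leaves 2020-04-20 through 2020-04-23, 2020-04-30 through 2020-04-30.
2020-05-13 through 2020-05-24 lies entirely inside B → drops out.

2020-04-20 through 2020-04-23, 2020-04-30 through 2020-04-30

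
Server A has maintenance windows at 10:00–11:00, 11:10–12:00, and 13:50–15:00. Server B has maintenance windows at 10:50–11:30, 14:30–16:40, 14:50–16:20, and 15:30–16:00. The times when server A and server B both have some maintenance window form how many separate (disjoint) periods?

3

B, merged: 10:50–11:30, 14:30–16:40.
A ∩ B = 10:50–11:00, 11:10–11:30, 14:30–15:00.
That is 3 disjoint pieces.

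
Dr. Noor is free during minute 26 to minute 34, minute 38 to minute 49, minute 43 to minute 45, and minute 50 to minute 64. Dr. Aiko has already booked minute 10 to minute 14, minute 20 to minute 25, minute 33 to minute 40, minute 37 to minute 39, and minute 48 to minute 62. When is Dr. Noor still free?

First set merges to minute 26 to minute 34, minute 38 to minute 49, minute 50 to minute 64.
Second set merges to minute 10 to minute 14, minute 20 to minute 25, minute 33 to minute 40, minute 48 to minute 62.
minute 26 to minute 34 \ B = minute 26 to minute 33.
minute 38 to minute 49 \ B = minute 40 to minute 48.
minute 50 to minute 64 \ B = minute 62 to minute 64.

minute 26 to minute 33, minute 40 to minute 48, minute 62 to minute 64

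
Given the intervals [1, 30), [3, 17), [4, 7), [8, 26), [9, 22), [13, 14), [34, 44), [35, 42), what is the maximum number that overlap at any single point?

5

At 13, 5 of the intervals are simultaneously active.
No point has more.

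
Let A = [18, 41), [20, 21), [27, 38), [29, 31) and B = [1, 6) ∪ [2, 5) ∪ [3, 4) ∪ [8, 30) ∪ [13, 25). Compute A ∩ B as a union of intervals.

Merge the first list: [18, 41).
Merge the second list: [1, 6), [8, 30).
[18, 41) meets the second set on [18, 30).

[18, 30)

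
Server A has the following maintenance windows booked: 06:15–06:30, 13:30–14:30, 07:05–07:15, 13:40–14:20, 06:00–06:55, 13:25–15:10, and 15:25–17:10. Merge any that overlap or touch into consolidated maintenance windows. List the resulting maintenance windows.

06:00-06:55, 07:05-07:15, 13:25-15:10, 15:25-17:10

Sort by start: 06:00-06:55, 06:15-06:30, 07:05-07:15, 13:25-15:10, 13:30-14:30, 13:40-14:20, 15:25-17:10.
06:15-06:30 overlaps/touches 06:00-06:55 → extend to 06:00-06:55.
07:05-07:15 is disjoint → start new block.
13:25-15:10 is disjoint → start new block.
13:30-14:30 overlaps/touches 13:25-15:10 → extend to 13:25-15:10.
13:40-14:20 overlaps/touches 13:25-15:10 → extend to 13:25-15:10.
15:25-17:10 is disjoint → start new block.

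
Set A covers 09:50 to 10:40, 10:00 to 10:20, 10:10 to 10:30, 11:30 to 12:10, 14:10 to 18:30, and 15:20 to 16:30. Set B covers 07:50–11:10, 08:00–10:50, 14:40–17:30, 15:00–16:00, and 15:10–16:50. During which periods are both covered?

A, merged: 09:50–10:40, 11:30–12:10, 14:10–18:30.
B, merged: 07:50–11:10, 14:40–17:30.
09:50–10:40 overlaps B on 09:50–10:40.
11:30–12:10 falls entirely outside B.
14:10–18:30 overlaps B on 14:40–17:30.

09:50–10:40, 14:40–17:30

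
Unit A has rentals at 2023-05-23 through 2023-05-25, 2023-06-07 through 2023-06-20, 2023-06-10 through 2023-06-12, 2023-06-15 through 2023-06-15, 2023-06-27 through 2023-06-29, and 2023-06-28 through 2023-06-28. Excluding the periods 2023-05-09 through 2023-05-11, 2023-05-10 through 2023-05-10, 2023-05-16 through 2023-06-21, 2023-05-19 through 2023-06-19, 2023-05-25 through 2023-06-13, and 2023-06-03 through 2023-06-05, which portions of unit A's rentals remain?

First set merges to 2023-05-23 through 2023-05-25, 2023-06-07 through 2023-06-20, 2023-06-27 through 2023-06-29.
Second set merges to 2023-05-09 through 2023-05-11, 2023-05-16 through 2023-06-21.
2023-05-23 through 2023-05-25: fully covered by B → removed.
2023-06-07 through 2023-06-20: fully covered by B → removed.
2023-06-27 through 2023-06-29: no B overlap → unchanged.

2023-06-27 through 2023-06-29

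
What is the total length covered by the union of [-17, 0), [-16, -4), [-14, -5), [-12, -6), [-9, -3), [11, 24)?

Merged: [-17, 0), [11, 24).
Lengths: 17 + 13 = 30.

30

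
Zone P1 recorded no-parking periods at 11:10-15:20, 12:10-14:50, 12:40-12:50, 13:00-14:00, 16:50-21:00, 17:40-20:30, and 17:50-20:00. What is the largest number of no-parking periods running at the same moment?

3

At 12:40, 3 of the intervals are simultaneously active.
No point has more.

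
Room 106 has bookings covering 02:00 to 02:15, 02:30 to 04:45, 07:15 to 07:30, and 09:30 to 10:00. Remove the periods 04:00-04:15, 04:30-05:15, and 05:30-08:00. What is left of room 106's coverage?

02:00-02:15: nothing removed.
02:30-04:45 \ B = 02:30-04:00, 04:15-04:30.
07:15-07:30: entirely removed.
09:30-10:00: nothing removed.

02:00-02:15, 02:30-04:00, 04:15-04:30, 09:30-10:00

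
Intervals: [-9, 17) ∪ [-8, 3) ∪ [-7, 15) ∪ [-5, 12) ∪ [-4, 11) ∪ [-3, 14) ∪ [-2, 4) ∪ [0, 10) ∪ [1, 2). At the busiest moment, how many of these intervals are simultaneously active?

Walk the sorted start/end points keeping a running depth.
The depth first hits 9 at 1.

9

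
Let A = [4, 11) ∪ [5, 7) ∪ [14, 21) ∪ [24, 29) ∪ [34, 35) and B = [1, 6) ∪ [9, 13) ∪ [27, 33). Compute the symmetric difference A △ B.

[1, 4) ∪ [6, 9) ∪ [11, 13) ∪ [14, 21) ∪ [24, 27) ∪ [29, 33) ∪ [34, 35)

Merge the first list: [4, 11), [14, 21), [24, 29), [34, 35).
Only in the first: [6, 9), [14, 21), [24, 27), [34, 35).
Only in the second: [1, 4), [11, 13), [29, 33).
Together these are the periods covered by exactly one.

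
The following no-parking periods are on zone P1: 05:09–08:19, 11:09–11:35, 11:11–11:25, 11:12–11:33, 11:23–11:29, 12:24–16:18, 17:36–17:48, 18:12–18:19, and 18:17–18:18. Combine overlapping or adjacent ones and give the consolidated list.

11:09-11:35 is disjoint → start new block.
11:11-11:25 overlaps/touches 11:09-11:35 → extend to 11:09-11:35.
11:12-11:33 overlaps/touches 11:09-11:35 → extend to 11:09-11:35.
11:23-11:29 overlaps/touches 11:09-11:35 → extend to 11:09-11:35.
12:24-16:18 is disjoint → start new block.
17:36-17:48 is disjoint → start new block.
18:12-18:19 is disjoint → start new block.
18:17-18:18 overlaps/touches 18:12-18:19 → extend to 18:12-18:19.

05:09-08:19, 11:09-11:35, 12:24-16:18, 17:36-17:48, 18:12-18:19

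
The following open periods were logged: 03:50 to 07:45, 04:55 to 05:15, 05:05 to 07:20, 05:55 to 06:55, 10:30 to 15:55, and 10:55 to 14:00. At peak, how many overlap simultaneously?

At 05:05, 3 of the intervals are simultaneously active.
No point has more.

3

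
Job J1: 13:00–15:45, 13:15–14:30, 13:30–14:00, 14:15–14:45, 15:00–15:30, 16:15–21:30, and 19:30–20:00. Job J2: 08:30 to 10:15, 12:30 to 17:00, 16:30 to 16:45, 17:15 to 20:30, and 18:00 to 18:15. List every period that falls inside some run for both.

Merge the first list: 13:00–15:45, 16:15–21:30.
Merge the second list: 08:30–10:15, 12:30–17:00, 17:15–20:30.
13:00–15:45 overlaps B on 13:00–15:45.
16:15–21:30 overlaps B on 16:15–17:00, 17:15–20:30.

13:00–15:45, 16:15–17:00, 17:15–20:30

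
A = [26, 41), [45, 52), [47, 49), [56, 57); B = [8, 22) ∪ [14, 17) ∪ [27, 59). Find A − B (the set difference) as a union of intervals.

A, merged: [26, 41), [45, 52), [56, 57).
B, merged: [8, 22), [27, 59).
[26, 41) \ B = [26, 27).
[45, 52): entirely removed.
[56, 57): entirely removed.

[26, 27)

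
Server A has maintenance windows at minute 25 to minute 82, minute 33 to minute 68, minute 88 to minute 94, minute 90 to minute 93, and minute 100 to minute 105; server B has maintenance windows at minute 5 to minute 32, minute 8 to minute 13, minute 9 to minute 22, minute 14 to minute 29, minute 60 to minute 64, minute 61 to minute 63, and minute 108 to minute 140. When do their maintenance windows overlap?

A, merged: minute 25 to minute 82, minute 88 to minute 94, minute 100 to minute 105.
B, merged: minute 5 to minute 32, minute 60 to minute 64, minute 108 to minute 140.
minute 25 to minute 82 overlaps B on minute 25 to minute 32, minute 60 to minute 64.
minute 88 to minute 94 falls entirely outside B.
minute 100 to minute 105 falls entirely outside B.

minute 25 to minute 32, minute 60 to minute 64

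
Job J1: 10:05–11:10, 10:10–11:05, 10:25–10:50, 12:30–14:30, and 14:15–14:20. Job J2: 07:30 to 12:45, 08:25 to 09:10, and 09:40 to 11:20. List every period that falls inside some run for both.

10:05–11:10, 12:30–12:45

Merge the first list: 10:05–11:10, 12:30–14:30.
Merge the second list: 07:30–12:45.
10:05–11:10 ∩ B → 10:05–11:10.
12:30–14:30 ∩ B → 12:30–12:45.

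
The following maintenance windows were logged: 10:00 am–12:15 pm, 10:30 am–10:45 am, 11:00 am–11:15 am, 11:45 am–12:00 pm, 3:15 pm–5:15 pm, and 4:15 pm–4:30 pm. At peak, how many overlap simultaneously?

2

At 10:30 am, 2 of the intervals are simultaneously active.
No point has more.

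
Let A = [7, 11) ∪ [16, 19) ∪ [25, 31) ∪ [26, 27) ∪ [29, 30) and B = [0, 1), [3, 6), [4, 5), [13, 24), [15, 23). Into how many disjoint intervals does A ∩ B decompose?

A, merged: [7, 11), [16, 19), [25, 31).
B, merged: [0, 1), [3, 6), [13, 24).
A ∩ B = [16, 19).
That is 1 disjoint piece.

1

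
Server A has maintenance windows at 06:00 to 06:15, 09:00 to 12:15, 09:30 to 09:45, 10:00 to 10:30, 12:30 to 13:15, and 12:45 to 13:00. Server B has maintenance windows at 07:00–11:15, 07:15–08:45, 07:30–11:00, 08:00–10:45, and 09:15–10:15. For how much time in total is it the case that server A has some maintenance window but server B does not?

2 h

First set merges to 06:00–06:15, 09:00–12:15, 12:30–13:15.
Second set merges to 07:00–11:15.
A \ B = 06:00–06:15, 11:15–12:15, 12:30–13:15.
Total: 15 min + 1 h + 45 min = 2 h.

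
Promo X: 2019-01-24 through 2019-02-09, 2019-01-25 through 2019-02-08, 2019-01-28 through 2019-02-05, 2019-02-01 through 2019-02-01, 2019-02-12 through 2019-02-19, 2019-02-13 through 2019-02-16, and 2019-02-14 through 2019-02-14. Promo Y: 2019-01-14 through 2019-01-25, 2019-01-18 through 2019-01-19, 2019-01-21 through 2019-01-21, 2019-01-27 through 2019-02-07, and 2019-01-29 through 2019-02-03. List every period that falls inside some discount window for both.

First set merges to 2019-01-24 through 2019-02-09, 2019-02-12 through 2019-02-19.
Second set merges to 2019-01-14 through 2019-01-25, 2019-01-27 through 2019-02-07.
2019-01-24 through 2019-02-09 overlaps B on 2019-01-24 through 2019-01-25, 2019-01-27 through 2019-02-07.
2019-02-12 through 2019-02-19 falls entirely outside B.

2019-01-24 through 2019-01-25, 2019-01-27 through 2019-02-07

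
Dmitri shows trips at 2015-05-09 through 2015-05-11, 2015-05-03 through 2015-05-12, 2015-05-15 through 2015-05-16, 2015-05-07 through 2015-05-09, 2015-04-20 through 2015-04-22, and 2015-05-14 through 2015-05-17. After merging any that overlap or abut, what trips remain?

Sort by start: 2015-04-20 through 2015-04-22, 2015-05-03 through 2015-05-12, 2015-05-07 through 2015-05-09, 2015-05-09 through 2015-05-11, 2015-05-14 through 2015-05-17, 2015-05-15 through 2015-05-16.
2015-05-03 through 2015-05-12 is disjoint → start new block.
2015-05-07 through 2015-05-09 overlaps/touches 2015-05-03 through 2015-05-12 → extend to 2015-05-03 through 2015-05-12.
2015-05-09 through 2015-05-11 overlaps/touches 2015-05-03 through 2015-05-12 → extend to 2015-05-03 through 2015-05-12.
2015-05-14 through 2015-05-17 is disjoint → start new block.
2015-05-15 through 2015-05-16 overlaps/touches 2015-05-14 through 2015-05-17 → extend to 2015-05-14 through 2015-05-17.

2015-04-20 through 2015-04-22, 2015-05-03 through 2015-05-12, 2015-05-14 through 2015-05-17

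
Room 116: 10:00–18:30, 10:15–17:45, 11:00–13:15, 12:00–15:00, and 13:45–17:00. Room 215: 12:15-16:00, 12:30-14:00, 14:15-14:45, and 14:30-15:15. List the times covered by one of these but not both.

A, merged: 10:00-18:30.
B, merged: 12:15-16:00.
A but not B: 10:00-12:15, 16:00-18:30.
B but not A: none.
Combining gives A △ B.

10:00-12:15, 16:00-18:30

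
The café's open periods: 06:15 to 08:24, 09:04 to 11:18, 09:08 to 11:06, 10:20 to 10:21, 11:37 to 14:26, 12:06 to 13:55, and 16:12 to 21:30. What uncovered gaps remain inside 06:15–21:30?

08:24–09:04, 11:18–11:37, 14:26–16:12

After merging, the occupied span is 06:15–08:24, 09:04–11:18, 11:37–14:26, 16:12–21:30.
Complement within 06:15–21:30: 08:24–09:04, 11:18–11:37, 14:26–16:12.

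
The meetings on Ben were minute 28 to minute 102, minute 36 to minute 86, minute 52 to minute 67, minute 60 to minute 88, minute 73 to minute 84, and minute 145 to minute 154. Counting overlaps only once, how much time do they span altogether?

83 minutes

Merged: minute 28 to minute 102, minute 145 to minute 154.
Lengths: 74 minutes + 9 minutes = 83 minutes.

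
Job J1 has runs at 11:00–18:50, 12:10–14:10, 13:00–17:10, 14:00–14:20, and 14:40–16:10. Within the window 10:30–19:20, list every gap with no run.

10:30–11:00, 18:50–19:20

The merged coverage is 11:00–18:50.
Uncovered inside 10:30–19:20: 10:30–11:00, 18:50–19:20.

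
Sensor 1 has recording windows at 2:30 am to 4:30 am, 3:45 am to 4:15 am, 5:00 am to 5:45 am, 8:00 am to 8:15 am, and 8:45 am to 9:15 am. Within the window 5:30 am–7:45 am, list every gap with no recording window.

5:45 am-7:45 am

Covered (merged): 2:30 am-4:30 am, 5:00 am-5:45 am, 8:00 am-8:15 am, 8:45 am-9:15 am.
Complement within 5:30 am-7:45 am: 5:45 am-7:45 am.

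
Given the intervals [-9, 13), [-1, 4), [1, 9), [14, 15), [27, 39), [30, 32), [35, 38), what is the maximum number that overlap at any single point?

Sweep endpoints in order; track running count of active intervals.
Peak of 3 reached at 1.

3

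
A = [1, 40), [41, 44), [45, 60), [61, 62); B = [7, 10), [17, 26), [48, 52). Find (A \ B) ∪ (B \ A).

[1, 7) ∪ [10, 17) ∪ [26, 40) ∪ [41, 44) ∪ [45, 48) ∪ [52, 60) ∪ [61, 62)

Only in the first: [1, 7), [10, 17), [26, 40), [41, 44), [45, 48), [52, 60), [61, 62).
Only in the second: none.
Together these are the periods covered by exactly one.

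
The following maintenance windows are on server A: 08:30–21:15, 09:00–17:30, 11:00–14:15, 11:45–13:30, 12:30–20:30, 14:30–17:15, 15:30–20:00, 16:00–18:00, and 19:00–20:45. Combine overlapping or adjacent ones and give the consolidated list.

08:30-21:15

09:00-17:30 overlaps/touches 08:30-21:15 → extend to 08:30-21:15.
11:00-14:15 overlaps/touches 08:30-21:15 → extend to 08:30-21:15.
11:45-13:30 overlaps/touches 08:30-21:15 → extend to 08:30-21:15.
12:30-20:30 overlaps/touches 08:30-21:15 → extend to 08:30-21:15.
14:30-17:15 overlaps/touches 08:30-21:15 → extend to 08:30-21:15.
15:30-20:00 overlaps/touches 08:30-21:15 → extend to 08:30-21:15.
16:00-18:00 overlaps/touches 08:30-21:15 → extend to 08:30-21:15.
19:00-20:45 overlaps/touches 08:30-21:15 → extend to 08:30-21:15.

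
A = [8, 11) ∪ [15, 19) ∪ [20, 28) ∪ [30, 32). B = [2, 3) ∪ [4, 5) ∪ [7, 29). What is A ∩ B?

[8, 11) ∩ B → [8, 11).
[15, 19) ∩ B → [15, 19).
[20, 28) ∩ B → [20, 28).
[30, 32) meets no B interval.

[8, 11) ∪ [15, 19) ∪ [20, 28)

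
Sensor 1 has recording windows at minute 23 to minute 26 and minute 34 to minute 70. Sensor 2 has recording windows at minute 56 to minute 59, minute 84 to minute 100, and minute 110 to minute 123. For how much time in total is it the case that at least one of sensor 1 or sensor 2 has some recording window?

68 minutes

A ∪ B = minute 23 to minute 26, minute 34 to minute 70, minute 84 to minute 100, minute 110 to minute 123.
Total: 3 minutes + 36 minutes + 16 minutes + 13 minutes = 68 minutes.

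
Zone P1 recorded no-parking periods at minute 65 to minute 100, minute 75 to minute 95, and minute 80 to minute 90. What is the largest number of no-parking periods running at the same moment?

Sweep endpoints in order; track running count of active intervals.
Peak of 3 reached at minute 80.

3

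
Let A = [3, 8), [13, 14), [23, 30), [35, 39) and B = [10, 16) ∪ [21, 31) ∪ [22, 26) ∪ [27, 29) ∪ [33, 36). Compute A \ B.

[3, 8) ∪ [36, 39)

Second set merges to [10, 16), [21, 31), [33, 36).
[3, 8): nothing removed.
[13, 14): entirely removed.
[23, 30): entirely removed.
[35, 39) \ B = [36, 39).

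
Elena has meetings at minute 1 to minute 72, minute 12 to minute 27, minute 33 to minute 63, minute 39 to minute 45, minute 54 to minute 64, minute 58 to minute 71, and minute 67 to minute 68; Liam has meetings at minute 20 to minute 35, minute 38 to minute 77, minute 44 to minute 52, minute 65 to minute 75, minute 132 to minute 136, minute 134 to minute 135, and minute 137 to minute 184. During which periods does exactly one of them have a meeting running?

minute 1 to minute 20, minute 35 to minute 38, minute 72 to minute 77, minute 132 to minute 136, minute 137 to minute 184

A, merged: minute 1 to minute 72.
B, merged: minute 20 to minute 35, minute 38 to minute 77, minute 132 to minute 136, minute 137 to minute 184.
A \ B = minute 1 to minute 20, minute 35 to minute 38.
B \ A = minute 72 to minute 77, minute 132 to minute 136, minute 137 to minute 184.
Union of the two gives the symmetric difference.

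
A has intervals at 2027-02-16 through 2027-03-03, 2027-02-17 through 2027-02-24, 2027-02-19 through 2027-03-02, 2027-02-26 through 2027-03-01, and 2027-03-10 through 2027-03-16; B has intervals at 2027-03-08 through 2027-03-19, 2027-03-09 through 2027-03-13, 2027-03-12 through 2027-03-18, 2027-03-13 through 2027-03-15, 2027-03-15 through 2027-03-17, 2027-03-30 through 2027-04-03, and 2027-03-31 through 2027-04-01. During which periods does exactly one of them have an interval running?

A, merged: 2027-02-16 through 2027-03-03, 2027-03-10 through 2027-03-16.
B, merged: 2027-03-08 through 2027-03-19, 2027-03-30 through 2027-04-03.
Only in the first: 2027-02-16 through 2027-03-03.
Only in the second: 2027-03-08 through 2027-03-09, 2027-03-17 through 2027-03-19, 2027-03-30 through 2027-04-03.
Together these are the periods covered by exactly one.

2027-02-16 through 2027-03-03, 2027-03-08 through 2027-03-09, 2027-03-17 through 2027-03-19, 2027-03-30 through 2027-04-03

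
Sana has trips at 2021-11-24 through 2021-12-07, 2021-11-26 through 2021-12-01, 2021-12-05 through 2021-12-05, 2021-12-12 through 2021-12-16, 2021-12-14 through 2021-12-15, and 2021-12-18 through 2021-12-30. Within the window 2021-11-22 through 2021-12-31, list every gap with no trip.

Covered (merged): 2021-11-24 through 2021-12-07, 2021-12-12 through 2021-12-16, 2021-12-18 through 2021-12-30.
Complement within 2021-11-22 through 2021-12-31: 2021-11-22 through 2021-11-23, 2021-12-08 through 2021-12-11, 2021-12-17 through 2021-12-17, 2021-12-31 through 2021-12-31.

2021-11-22 through 2021-11-23, 2021-12-08 through 2021-12-11, 2021-12-17 through 2021-12-17, 2021-12-31 through 2021-12-31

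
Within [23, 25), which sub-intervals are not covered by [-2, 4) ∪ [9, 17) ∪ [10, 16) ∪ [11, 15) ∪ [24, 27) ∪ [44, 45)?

Covered (merged): [-2, 4), [9, 17), [24, 27), [44, 45).
Gaps within [23, 25): [23, 24).

[23, 24)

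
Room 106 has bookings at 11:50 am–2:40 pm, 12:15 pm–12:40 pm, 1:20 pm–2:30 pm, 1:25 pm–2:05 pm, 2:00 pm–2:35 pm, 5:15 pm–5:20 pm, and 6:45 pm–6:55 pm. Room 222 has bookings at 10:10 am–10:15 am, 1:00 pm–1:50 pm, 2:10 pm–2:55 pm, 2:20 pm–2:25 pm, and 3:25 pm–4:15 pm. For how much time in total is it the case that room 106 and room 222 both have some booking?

A, merged: 11:50 am-2:40 pm, 5:15 pm-5:20 pm, 6:45 pm-6:55 pm.
B, merged: 10:10 am-10:15 am, 1:00 pm-1:50 pm, 2:10 pm-2:55 pm, 3:25 pm-4:15 pm.
A ∩ B = 1:00 pm-1:50 pm, 2:10 pm-2:40 pm.
Total: 50 min + 30 min = 1 h 20 min.

1 h 20 min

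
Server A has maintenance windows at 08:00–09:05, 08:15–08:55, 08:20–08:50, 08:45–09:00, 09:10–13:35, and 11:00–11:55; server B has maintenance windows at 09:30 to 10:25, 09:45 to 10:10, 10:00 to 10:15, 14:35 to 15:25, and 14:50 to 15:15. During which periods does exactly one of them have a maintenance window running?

08:00–09:05, 09:10–09:30, 10:25–13:35, 14:35–15:25

A, merged: 08:00–09:05, 09:10–13:35.
B, merged: 09:30–10:25, 14:35–15:25.
A but not B: 08:00–09:05, 09:10–09:30, 10:25–13:35.
B but not A: 14:35–15:25.
Combining gives A △ B.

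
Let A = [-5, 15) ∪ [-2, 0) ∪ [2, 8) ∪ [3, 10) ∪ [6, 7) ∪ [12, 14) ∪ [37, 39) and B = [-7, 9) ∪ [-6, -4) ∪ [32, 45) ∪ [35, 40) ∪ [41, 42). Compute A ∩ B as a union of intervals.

Merge the first list: [-5, 15), [37, 39).
Merge the second list: [-7, 9), [32, 45).
[-5, 15) ∩ B → [-5, 9).
[37, 39) ∩ B → [37, 39).

[-5, 9) ∪ [37, 39)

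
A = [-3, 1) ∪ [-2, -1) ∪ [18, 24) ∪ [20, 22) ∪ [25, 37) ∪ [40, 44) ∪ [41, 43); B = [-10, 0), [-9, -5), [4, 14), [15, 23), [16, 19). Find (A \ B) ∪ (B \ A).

[-10, -3) ∪ [0, 1) ∪ [4, 14) ∪ [15, 18) ∪ [23, 24) ∪ [25, 37) ∪ [40, 44)

First set merges to [-3, 1), [18, 24), [25, 37), [40, 44).
Second set merges to [-10, 0), [4, 14), [15, 23).
A \ B = [0, 1), [23, 24), [25, 37), [40, 44).
B \ A = [-10, -3), [4, 14), [15, 18).
Union of the two gives the symmetric difference.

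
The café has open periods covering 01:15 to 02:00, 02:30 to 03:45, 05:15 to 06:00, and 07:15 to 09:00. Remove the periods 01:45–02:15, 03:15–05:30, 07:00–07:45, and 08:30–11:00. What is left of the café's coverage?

01:15–01:45, 02:30–03:15, 05:30–06:00, 07:45–08:30

01:15–02:00 with B removed leaves 01:15–01:45.
02:30–03:45 with B removed leaves 02:30–03:15.
05:15–06:00 with B removed leaves 05:30–06:00.
07:15–09:00 with B removed leaves 07:45–08:30.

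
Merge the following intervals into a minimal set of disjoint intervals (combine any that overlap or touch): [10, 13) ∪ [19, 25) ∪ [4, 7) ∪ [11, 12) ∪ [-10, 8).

[-10, 8) ∪ [10, 13) ∪ [19, 25)

Sort by start: [-10, 8), [4, 7), [10, 13), [11, 12), [19, 25).
[4, 7) overlaps/touches [-10, 8) → extend to [-10, 8).
[10, 13) is disjoint → start new block.
[11, 12) overlaps/touches [10, 13) → extend to [10, 13).
[19, 25) is disjoint → start new block.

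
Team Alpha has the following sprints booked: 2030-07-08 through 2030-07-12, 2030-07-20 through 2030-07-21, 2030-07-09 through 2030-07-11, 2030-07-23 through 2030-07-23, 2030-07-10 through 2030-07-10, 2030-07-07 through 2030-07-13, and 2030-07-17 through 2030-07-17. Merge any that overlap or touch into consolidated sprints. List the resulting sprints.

Sort by start: 2030-07-07 through 2030-07-13, 2030-07-08 through 2030-07-12, 2030-07-09 through 2030-07-11, 2030-07-10 through 2030-07-10, 2030-07-17 through 2030-07-17, 2030-07-20 through 2030-07-21, 2030-07-23 through 2030-07-23.
2030-07-08 through 2030-07-12 overlaps/touches 2030-07-07 through 2030-07-13 → extend to 2030-07-07 through 2030-07-13.
2030-07-09 through 2030-07-11 overlaps/touches 2030-07-07 through 2030-07-13 → extend to 2030-07-07 through 2030-07-13.
2030-07-10 through 2030-07-10 overlaps/touches 2030-07-07 through 2030-07-13 → extend to 2030-07-07 through 2030-07-13.
2030-07-17 through 2030-07-17 is disjoint → start new block.
2030-07-20 through 2030-07-21 is disjoint → start new block.
2030-07-23 through 2030-07-23 is disjoint → start new block.

2030-07-07 through 2030-07-13, 2030-07-17 through 2030-07-17, 2030-07-20 through 2030-07-21, 2030-07-23 through 2030-07-23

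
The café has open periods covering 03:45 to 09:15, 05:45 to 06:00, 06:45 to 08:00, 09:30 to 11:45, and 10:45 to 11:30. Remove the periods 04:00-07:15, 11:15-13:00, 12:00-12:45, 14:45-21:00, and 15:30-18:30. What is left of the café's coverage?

First set merges to 03:45–09:15, 09:30–11:45.
Second set merges to 04:00–07:15, 11:15–13:00, 14:45–21:00.
03:45–09:15 minus B → 03:45–04:00, 07:15–09:15.
09:30–11:45 minus B → 09:30–11:15.

03:45–04:00, 07:15–09:15, 09:30–11:15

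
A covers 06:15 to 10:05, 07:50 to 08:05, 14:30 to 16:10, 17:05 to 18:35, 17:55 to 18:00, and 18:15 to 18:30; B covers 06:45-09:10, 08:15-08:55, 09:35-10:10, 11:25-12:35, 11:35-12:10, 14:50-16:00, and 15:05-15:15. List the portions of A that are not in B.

First set merges to 06:15–10:05, 14:30–16:10, 17:05–18:35.
Second set merges to 06:45–09:10, 09:35–10:10, 11:25–12:35, 14:50–16:00.
06:15–10:05 minus B → 06:15–06:45, 09:10–09:35.
14:30–16:10 minus B → 14:30–14:50, 16:00–16:10.
17:05–18:35: no B overlap → unchanged.

06:15–06:45, 09:10–09:35, 14:30–14:50, 16:00–16:10, 17:05–18:35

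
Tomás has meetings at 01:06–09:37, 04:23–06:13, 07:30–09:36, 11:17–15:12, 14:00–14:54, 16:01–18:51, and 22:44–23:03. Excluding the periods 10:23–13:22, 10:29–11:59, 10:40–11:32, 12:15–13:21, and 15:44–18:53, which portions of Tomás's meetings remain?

01:06-09:37, 13:22-15:12, 22:44-23:03

A, merged: 01:06-09:37, 11:17-15:12, 16:01-18:51, 22:44-23:03.
B, merged: 10:23-13:22, 15:44-18:53.
01:06-09:37 is untouched.
11:17-15:12 with B removed leaves 13:22-15:12.
16:01-18:51 lies entirely inside B → drops out.
22:44-23:03 is untouched.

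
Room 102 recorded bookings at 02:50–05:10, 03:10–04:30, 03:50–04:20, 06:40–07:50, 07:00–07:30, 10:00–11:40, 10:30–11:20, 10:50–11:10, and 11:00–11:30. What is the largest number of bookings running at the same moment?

4

Sweep endpoints in order; track running count of active intervals.
Peak of 4 reached at 11:00.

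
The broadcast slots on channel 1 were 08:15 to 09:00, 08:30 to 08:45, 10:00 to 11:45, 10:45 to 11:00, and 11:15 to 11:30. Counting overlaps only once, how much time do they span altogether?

2 h 30 min

Merged: 08:15–09:00, 10:00–11:45.
Lengths: 45 min + 1 h 45 min = 2 h 30 min.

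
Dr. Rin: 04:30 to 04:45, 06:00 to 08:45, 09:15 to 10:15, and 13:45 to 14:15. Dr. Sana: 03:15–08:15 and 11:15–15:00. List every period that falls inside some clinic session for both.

04:30–04:45, 06:00–08:15, 13:45–14:15

04:30–04:45 overlaps B on 04:30–04:45.
06:00–08:45 overlaps B on 06:00–08:15.
09:15–10:15 falls entirely outside B.
13:45–14:15 overlaps B on 13:45–14:15.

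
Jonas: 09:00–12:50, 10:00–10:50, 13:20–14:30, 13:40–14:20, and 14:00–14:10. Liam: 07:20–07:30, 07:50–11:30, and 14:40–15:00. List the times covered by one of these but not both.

07:20-07:30, 07:50-09:00, 11:30-12:50, 13:20-14:30, 14:40-15:00

First set merges to 09:00-12:50, 13:20-14:30.
A \ B = 11:30-12:50, 13:20-14:30.
B \ A = 07:20-07:30, 07:50-09:00, 14:40-15:00.
Union of the two gives the symmetric difference.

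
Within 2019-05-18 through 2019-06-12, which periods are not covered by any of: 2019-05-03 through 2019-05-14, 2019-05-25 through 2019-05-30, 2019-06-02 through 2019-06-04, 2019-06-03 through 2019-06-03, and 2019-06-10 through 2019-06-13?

The merged coverage is 2019-05-03 through 2019-05-14, 2019-05-25 through 2019-05-30, 2019-06-02 through 2019-06-04, 2019-06-10 through 2019-06-13.
Uncovered inside 2019-05-18 through 2019-06-12: 2019-05-18 through 2019-05-24, 2019-05-31 through 2019-06-01, 2019-06-05 through 2019-06-09.

2019-05-18 through 2019-05-24, 2019-05-31 through 2019-06-01, 2019-06-05 through 2019-06-09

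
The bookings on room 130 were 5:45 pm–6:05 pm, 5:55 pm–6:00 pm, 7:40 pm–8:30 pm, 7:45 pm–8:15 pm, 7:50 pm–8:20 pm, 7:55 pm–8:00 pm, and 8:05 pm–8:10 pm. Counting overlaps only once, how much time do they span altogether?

Merged: 5:45 pm–6:05 pm, 7:40 pm–8:30 pm.
Lengths: 20 min + 50 min = 1 h 10 min.

1 h 10 min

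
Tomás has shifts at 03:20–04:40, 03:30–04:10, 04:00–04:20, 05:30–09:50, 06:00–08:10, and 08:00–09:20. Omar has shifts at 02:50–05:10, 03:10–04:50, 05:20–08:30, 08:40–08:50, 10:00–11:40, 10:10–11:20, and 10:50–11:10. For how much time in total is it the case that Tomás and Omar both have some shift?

Merge the first list: 03:20–04:40, 05:30–09:50.
Merge the second list: 02:50–05:10, 05:20–08:30, 08:40–08:50, 10:00–11:40.
A ∩ B = 03:20–04:40, 05:30–08:30, 08:40–08:50.
Total: 1 h 20 min + 3 h + 10 min = 4 h 30 min.

4 h 30 min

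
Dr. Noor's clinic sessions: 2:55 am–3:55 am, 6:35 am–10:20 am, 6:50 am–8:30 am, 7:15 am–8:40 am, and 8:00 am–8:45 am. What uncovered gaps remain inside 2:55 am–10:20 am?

Covered (merged): 2:55 am-3:55 am, 6:35 am-10:20 am.
Gaps within 2:55 am-10:20 am: 3:55 am-6:35 am.

3:55 am-6:35 am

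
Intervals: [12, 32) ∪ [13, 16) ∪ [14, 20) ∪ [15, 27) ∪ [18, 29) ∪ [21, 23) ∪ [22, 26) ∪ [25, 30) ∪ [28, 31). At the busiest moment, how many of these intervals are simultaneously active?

Sweep endpoints in order; track running count of active intervals.
Peak of 5 reached at 22.

5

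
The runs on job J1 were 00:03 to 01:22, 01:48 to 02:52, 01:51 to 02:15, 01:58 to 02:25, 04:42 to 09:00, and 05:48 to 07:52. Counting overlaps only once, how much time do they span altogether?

6 h 41 min

Merged: 00:03-01:22, 01:48-02:52, 04:42-09:00.
Lengths: 1 h 19 min + 1 h 4 min + 4 h 18 min = 6 h 41 min.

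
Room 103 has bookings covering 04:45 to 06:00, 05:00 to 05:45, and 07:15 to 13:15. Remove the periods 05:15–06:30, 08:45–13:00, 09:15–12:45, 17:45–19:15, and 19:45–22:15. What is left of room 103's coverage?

04:45-05:15, 07:15-08:45, 13:00-13:15

First set merges to 04:45-06:00, 07:15-13:15.
Second set merges to 05:15-06:30, 08:45-13:00, 17:45-19:15, 19:45-22:15.
04:45-06:00 \ B = 04:45-05:15.
07:15-13:15 \ B = 07:15-08:45, 13:00-13:15.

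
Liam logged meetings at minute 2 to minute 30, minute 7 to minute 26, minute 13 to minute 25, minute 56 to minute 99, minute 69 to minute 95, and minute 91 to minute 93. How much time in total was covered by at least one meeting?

Merged: minute 2 to minute 30, minute 56 to minute 99.
Lengths: 28 minutes + 43 minutes = 71 minutes.

71 minutes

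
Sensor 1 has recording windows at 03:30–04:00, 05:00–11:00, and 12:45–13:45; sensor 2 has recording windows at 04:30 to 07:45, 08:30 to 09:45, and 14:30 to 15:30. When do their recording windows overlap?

03:30–04:00 falls entirely outside B.
05:00–11:00 overlaps B on 05:00–07:45, 08:30–09:45.
12:45–13:45 falls entirely outside B.

05:00–07:45, 08:30–09:45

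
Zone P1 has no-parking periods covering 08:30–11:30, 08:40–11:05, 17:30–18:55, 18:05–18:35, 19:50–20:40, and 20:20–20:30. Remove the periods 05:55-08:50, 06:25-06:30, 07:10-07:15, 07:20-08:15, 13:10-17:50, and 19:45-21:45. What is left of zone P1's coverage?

A, merged: 08:30–11:30, 17:30–18:55, 19:50–20:40.
B, merged: 05:55–08:50, 13:10–17:50, 19:45–21:45.
08:30–11:30 minus B → 08:50–11:30.
17:30–18:55 minus B → 17:50–18:55.
19:50–20:40: fully covered by B → removed.

08:50–11:30, 17:50–18:55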